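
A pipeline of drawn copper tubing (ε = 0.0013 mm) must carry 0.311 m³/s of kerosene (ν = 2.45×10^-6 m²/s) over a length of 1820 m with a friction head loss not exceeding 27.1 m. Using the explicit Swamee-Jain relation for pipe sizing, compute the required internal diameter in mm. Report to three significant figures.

D ≈ 379 mm

Swamee-Jain (Type III): D = 0.66·[ε^1.25·(LQ²/(gh_f))^4.75 + ν·Q^9.4·(L/(gh_f))^5.2]^0.04
LQ²/(gh_f) = 0.6621; L/(gh_f) = 6.846
Term 1 = ε^1.25·(…)^4.75 = 6.19×10^-9; Term 2 = ν·Q^9.4·(…)^5.2 = 9.23×10^-7
D = 0.66·(6.19×10^-9 + 9.23×10^-7)^0.04 = 0.3787 m = 379 mm
Check: V = 2.76 m/s, Re = 4.27×10^5, f = 0.01352, h_f = 25.3 m ≈ 27.1 m ✓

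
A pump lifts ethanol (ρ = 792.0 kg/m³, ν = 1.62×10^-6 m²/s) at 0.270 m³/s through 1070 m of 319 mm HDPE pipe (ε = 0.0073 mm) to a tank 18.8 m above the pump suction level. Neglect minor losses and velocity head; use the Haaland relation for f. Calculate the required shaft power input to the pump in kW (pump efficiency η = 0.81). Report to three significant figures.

V = 4Q/(πD²) = 3.378 m/s; Re = 6.65×10^5; ε/D = 2.29×10^-5; f = 0.01275
h_f = f(L/D)V²/2g = 24.88 m
Total head H = z + h_f = 18.8 + 24.88 = 43.68 m
P_hyd = ρgQH = 792.0·9.81·0.270·43.68 = 91.63 kW
P_shaft = P_hyd/η = 91.63/0.81 = 113.1 kW

P_shaft ≈ 113 kW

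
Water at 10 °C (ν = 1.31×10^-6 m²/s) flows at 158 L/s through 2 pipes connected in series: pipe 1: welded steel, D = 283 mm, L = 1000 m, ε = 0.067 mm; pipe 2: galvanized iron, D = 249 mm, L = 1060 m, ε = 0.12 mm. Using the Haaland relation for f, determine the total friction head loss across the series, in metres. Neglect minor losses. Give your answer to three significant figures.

Pipe 1: V = 2.512 m/s, Re = 5.43×10^5, ε/D = 2.37×10^-4, f = 0.01553, h_1 = f(L/D)V²/2g = 17.65 m
Pipe 2: V = 3.245 m/s, Re = 6.17×10^5, ε/D = 4.82×10^-4, f = 0.01731, h_2 = f(L/D)V²/2g = 39.54 m
Series → Q common, losses add: H = Σh = 57.18 m

H ≈ 57.2 m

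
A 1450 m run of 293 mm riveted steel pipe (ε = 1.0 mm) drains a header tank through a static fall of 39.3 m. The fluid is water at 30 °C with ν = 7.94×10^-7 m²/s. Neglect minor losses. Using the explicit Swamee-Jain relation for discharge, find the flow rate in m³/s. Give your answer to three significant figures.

Swamee-Jain (Type II): Q = -0.965·√(gD⁵h_f/L)·ln[ε/(3.7D) + √(3.17ν²L/(gD³h_f))]
√(gD⁵h_f/L) = √(9.81·0.293⁵·39.3/1450) = 0.02396
ε/(3.7D) = 9.22×10^-4; √(3.17ν²L/(gD³h_f)) = 1.73×10^-5
Q = -0.965·0.02396·ln(9.397×10^-4) = 0.1612 m³/s
Check: V = 2.39 m/s, Re = 8.82×10^5, f = 0.02735, h_f = 39.4 m ≈ 39.3 m ✓

Q ≈ 0.161 m³/s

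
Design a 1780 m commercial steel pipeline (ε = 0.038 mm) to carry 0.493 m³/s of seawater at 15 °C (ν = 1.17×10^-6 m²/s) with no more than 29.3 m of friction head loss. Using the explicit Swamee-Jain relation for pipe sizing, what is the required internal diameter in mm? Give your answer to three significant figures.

Swamee-Jain (Type III): D = 0.66·[ε^1.25·(LQ²/(gh_f))^4.75 + ν·Q^9.4·(L/(gh_f))^5.2]^0.04
LQ²/(gh_f) = 1.505; L/(gh_f) = 6.193
Term 1 = ε^1.25·(…)^4.75 = 2.08×10^-5; Term 2 = ν·Q^9.4·(…)^5.2 = 1.99×10^-5
D = 0.66·(2.08×10^-5 + 1.99×10^-5)^0.04 = 0.4405 m = 440 mm
Check: V = 3.24 m/s, Re = 1.22×10^6, f = 0.01308, h_f = 28.2 m ≈ 29.3 m ✓

D ≈ 440 mm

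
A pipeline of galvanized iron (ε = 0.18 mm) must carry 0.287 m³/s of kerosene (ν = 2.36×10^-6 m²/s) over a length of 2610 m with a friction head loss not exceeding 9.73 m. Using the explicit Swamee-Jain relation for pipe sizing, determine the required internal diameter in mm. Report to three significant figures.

Swamee-Jain (Type III): D = 0.66·[ε^1.25·(LQ²/(gh_f))^4.75 + ν·Q^9.4·(L/(gh_f))^5.2]^0.04
LQ²/(gh_f) = 2.252; L/(gh_f) = 27.34
Term 1 = ε^1.25·(…)^4.75 = 9.86×10^-4; Term 2 = ν·Q^9.4·(…)^5.2 = 5.61×10^-4
D = 0.66·(9.86×10^-4 + 5.61×10^-4)^0.04 = 0.5095 m = 509 mm
Check: V = 1.41 m/s, Re = 3.04×10^5, f = 0.01741, h_f = 9.01 m ≈ 9.73 m ✓

D ≈ 509 mm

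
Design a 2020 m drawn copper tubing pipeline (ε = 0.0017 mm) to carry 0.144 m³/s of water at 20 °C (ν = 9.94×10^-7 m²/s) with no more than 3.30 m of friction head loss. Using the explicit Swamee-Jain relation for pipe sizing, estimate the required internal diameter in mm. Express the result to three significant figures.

D ≈ 433 mm

Swamee-Jain (Type III): D = 0.66·[ε^1.25·(LQ²/(gh_f))^4.75 + ν·Q^9.4·(L/(gh_f))^5.2]^0.04
LQ²/(gh_f) = 1.294; L/(gh_f) = 62.40
Term 1 = ε^1.25·(…)^4.75 = 2.09×10^-7; Term 2 = ν·Q^9.4·(…)^5.2 = 2.64×10^-5
D = 0.66·(2.09×10^-7 + 2.64×10^-5)^0.04 = 0.4330 m = 433 mm
Check: V = 0.978 m/s, Re = 4.26×10^5, f = 0.01353, h_f = 3.08 m ≈ 3.30 m ✓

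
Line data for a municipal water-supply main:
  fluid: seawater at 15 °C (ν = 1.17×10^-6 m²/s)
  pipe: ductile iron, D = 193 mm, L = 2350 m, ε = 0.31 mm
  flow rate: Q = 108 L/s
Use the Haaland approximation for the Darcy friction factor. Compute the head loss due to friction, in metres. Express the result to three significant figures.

h_f ≈ 190 m

V = 4Q/(πD²) = 4·0.108/(π·0.193²) = 3.692 m/s
Re = VD/ν = 3.692·0.193/1.17×10^-6 = 6.09×10^5 → turbulent
ε/D = 0.31/193 = 0.00161
Haaland: f = 0.02247
h_f = f(L/D)V²/(2g) = 0.02247·(2350/0.193)·3.692²/(2·9.81) = 190.0 m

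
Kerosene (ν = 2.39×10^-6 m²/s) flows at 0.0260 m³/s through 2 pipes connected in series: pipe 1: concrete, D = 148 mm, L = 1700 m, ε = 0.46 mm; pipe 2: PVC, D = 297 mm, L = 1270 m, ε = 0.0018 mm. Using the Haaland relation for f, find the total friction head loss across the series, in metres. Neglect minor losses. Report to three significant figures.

Pipe 1: V = 1.511 m/s, Re = 9.36×10^4, ε/D = 0.00311, f = 0.02770, h_1 = f(L/D)V²/2g = 37.04 m
Pipe 2: V = 0.3753 m/s, Re = 4.66×10^4, ε/D = 6.06×10^-6, f = 0.02105, h_2 = f(L/D)V²/2g = 0.6463 m
Series → Q common, losses add: H = Σh = 37.69 m

H ≈ 37.7 m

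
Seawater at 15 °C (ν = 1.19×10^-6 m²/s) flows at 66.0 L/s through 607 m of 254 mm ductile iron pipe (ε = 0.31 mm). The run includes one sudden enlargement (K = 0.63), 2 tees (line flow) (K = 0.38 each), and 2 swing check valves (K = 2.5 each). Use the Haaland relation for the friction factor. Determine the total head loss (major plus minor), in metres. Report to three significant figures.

V = 4Q/(πD²) = 1.303 m/s; V²/2g = 0.08647 m
Re = 2.78×10^5, ε/D = 0.00122 → f = 0.02146 (Haaland)
Major: h_f = f(L/D)·V²/2g = 0.02146·2390·0.08647 = 4.435 m
Minor: ΣK = 6.39; h_m = ΣK·V²/2g = 0.5526 m
Total H_L = 4.435 + 0.5526 = 4.988 m

H_L ≈ 4.99 m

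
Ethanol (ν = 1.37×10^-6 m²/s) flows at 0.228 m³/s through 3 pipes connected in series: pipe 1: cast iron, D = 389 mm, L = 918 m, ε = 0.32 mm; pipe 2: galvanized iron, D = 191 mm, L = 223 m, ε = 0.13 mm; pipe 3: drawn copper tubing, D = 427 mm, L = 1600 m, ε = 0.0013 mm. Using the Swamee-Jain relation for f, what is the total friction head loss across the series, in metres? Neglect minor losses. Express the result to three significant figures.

H ≈ 84.2 m

Pipe 1: V = 1.918 m/s, Re = 5.45×10^5, ε/D = 8.23×10^-4, f = 0.01948, h_1 = f(L/D)V²/2g = 8.625 m
Pipe 2: V = 7.958 m/s, Re = 1.11×10^6, ε/D = 6.81×10^-4, f = 0.01837, h_2 = f(L/D)V²/2g = 69.23 m
Pipe 3: V = 1.592 m/s, Re = 4.96×10^5, ε/D = 3.04×10^-6, f = 0.01316, h_3 = f(L/D)V²/2g = 6.370 m
Series → Q common, losses add: H = Σh = 84.23 m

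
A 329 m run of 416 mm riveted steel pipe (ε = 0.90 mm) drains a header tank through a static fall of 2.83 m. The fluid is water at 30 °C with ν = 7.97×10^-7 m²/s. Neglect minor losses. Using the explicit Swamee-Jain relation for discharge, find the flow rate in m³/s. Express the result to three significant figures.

Q ≈ 0.232 m³/s

Swamee-Jain (Type II): Q = -0.965·√(gD⁵h_f/L)·ln[ε/(3.7D) + √(3.17ν²L/(gD³h_f))]
√(gD⁵h_f/L) = √(9.81·0.416⁵·2.83/329) = 0.03242
ε/(3.7D) = 5.85×10^-4; √(3.17ν²L/(gD³h_f)) = 1.82×10^-5
Q = -0.965·0.03242·ln(6.029×10^-4) = 0.2320 m³/s
Check: V = 1.71 m/s, Re = 8.91×10^5, f = 0.02419, h_f = 2.84 m ≈ 2.83 m ✓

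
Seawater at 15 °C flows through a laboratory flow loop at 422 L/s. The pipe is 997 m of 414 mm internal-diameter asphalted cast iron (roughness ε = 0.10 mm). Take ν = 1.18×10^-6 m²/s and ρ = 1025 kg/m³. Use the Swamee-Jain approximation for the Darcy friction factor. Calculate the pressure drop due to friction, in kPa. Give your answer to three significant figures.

Δp ≈ 184 kPa

V = 4Q/(πD²) = 4·0.422/(π·0.414²) = 3.135 m/s
Re = VD/ν = 3.135·0.414/1.18×10^-6 = 1.10×10^6 → turbulent
ε/D = 0.10/414 = 2.42×10^-4
Swamee-Jain: f = 0.01514
h_f = f(L/D)V²/(2g) = 0.01514·(997/0.414)·3.135²/(2·9.81) = 18.26 m
Δp = ρg·h_f = 1025·9.81·18.26 = 183.6 kPa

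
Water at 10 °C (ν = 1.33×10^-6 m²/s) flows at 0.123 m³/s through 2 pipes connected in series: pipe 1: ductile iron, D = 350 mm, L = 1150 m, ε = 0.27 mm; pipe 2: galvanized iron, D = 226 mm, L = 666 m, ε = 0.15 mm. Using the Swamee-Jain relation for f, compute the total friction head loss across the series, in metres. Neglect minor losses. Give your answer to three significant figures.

H ≈ 31.8 m

Pipe 1: V = 1.278 m/s, Re = 3.36×10^5, ε/D = 7.71×10^-4, f = 0.01962, h_1 = f(L/D)V²/2g = 5.370 m
Pipe 2: V = 3.066 m/s, Re = 5.21×10^5, ε/D = 6.64×10^-4, f = 0.01870, h_2 = f(L/D)V²/2g = 26.40 m
Series → Q common, losses add: H = Σh = 31.77 m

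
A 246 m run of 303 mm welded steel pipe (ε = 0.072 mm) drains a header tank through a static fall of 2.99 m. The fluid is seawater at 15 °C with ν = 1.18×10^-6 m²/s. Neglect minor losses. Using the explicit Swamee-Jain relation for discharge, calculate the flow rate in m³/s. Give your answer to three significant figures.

Swamee-Jain (Type II): Q = -0.965·√(gD⁵h_f/L)·ln[ε/(3.7D) + √(3.17ν²L/(gD³h_f))]
√(gD⁵h_f/L) = √(9.81·0.303⁵·2.99/246) = 0.01745
ε/(3.7D) = 6.42×10^-5; √(3.17ν²L/(gD³h_f)) = 3.65×10^-5
Q = -0.965·0.01745·ln(1.007×10^-4) = 0.1550 m³/s
Check: V = 2.15 m/s, Re = 5.52×10^5, f = 0.01573, h_f = 3.01 m ≈ 2.99 m ✓

Q ≈ 0.155 m³/s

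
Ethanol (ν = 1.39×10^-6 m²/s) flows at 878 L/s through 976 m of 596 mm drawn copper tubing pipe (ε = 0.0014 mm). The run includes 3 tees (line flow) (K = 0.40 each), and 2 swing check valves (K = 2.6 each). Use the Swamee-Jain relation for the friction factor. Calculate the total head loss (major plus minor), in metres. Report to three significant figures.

H_L ≈ 12.4 m

V = 4Q/(πD²) = 3.147 m/s; V²/2g = 0.5048 m
Re = 1.35×10^6, ε/D = 2.35×10^-6 → f = 0.01111 (Swamee-Jain)
Major: h_f = f(L/D)·V²/2g = 0.01111·1638·0.5048 = 9.188 m
Minor: ΣK = 6.40; h_m = ΣK·V²/2g = 3.231 m
Total H_L = 9.188 + 3.231 = 12.42 m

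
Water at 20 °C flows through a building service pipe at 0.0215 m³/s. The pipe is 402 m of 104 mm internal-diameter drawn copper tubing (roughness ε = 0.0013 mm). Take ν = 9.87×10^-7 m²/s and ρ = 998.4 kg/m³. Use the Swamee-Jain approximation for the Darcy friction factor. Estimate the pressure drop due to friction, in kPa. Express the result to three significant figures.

Δp ≈ 183 kPa

V = 4Q/(πD²) = 4·0.0215/(π·0.104²) = 2.531 m/s
Re = VD/ν = 2.531·0.104/9.87×10^-7 = 2.67×10^5 → turbulent
ε/D = 0.0013/104 = 1.25×10^-5
Swamee-Jain: f = 0.01483
h_f = f(L/D)V²/(2g) = 0.01483·(402/0.104)·2.531²/(2·9.81) = 18.72 m
Δp = ρg·h_f = 998.4·9.81·18.72 = 183.3 kPa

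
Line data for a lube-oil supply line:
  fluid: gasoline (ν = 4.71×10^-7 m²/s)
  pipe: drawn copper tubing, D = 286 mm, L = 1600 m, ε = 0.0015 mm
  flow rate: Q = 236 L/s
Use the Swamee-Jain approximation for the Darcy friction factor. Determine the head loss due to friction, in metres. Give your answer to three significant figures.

V = 4Q/(πD²) = 4·0.236/(π·0.286²) = 3.674 m/s
Re = VD/ν = 3.674·0.286/4.71×10^-7 = 2.23×10^6 → turbulent
ε/D = 0.0015/286 = 5.24×10^-6
Swamee-Jain: f = 0.01040
h_f = f(L/D)V²/(2g) = 0.01040·(1600/0.286)·3.674²/(2·9.81) = 40.03 m

h_f ≈ 40.0 m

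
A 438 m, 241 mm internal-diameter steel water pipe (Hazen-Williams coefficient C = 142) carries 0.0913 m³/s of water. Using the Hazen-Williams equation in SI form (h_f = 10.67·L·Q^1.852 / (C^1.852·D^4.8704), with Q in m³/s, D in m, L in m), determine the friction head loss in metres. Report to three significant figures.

h_f ≈ 5.86 m

h_f = 10.67·438·0.0913^1.852 / (142^1.852·0.241^4.8704) = 5.864 m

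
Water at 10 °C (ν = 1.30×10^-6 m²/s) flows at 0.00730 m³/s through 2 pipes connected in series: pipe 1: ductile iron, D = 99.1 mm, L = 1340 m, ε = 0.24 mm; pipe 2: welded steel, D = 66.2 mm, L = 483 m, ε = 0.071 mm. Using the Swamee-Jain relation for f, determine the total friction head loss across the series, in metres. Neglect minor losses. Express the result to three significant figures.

Pipe 1: V = 0.9464 m/s, Re = 7.21×10^4, ε/D = 0.00242, f = 0.02693, h_1 = f(L/D)V²/2g = 16.63 m
Pipe 2: V = 2.121 m/s, Re = 1.08×10^5, ε/D = 0.00107, f = 0.02244, h_2 = f(L/D)V²/2g = 37.53 m
Series → Q common, losses add: H = Σh = 54.16 m

H ≈ 54.2 m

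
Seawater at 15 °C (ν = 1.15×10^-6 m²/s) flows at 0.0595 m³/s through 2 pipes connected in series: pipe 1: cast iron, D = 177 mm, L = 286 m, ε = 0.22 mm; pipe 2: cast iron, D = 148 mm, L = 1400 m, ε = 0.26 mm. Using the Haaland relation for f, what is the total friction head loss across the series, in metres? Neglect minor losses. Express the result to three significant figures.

H ≈ 143 m

Pipe 1: V = 2.418 m/s, Re = 3.72×10^5, ε/D = 0.00124, f = 0.02136, h_1 = f(L/D)V²/2g = 10.28 m
Pipe 2: V = 3.459 m/s, Re = 4.45×10^5, ε/D = 0.00176, f = 0.02307, h_2 = f(L/D)V²/2g = 133.1 m
Series → Q common, losses add: H = Σh = 143.4 m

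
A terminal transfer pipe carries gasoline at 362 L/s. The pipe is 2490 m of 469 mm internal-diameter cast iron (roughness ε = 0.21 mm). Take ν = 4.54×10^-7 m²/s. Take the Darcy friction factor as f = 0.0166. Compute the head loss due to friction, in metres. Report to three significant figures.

h_f ≈ 19.7 m

V = 4Q/(πD²) = 4·0.362/(π·0.469²) = 2.095 m/s
h_f = f(L/D)V²/(2g) = 0.01660·(2490/0.469)·2.095²/(2·9.81) = 19.72 m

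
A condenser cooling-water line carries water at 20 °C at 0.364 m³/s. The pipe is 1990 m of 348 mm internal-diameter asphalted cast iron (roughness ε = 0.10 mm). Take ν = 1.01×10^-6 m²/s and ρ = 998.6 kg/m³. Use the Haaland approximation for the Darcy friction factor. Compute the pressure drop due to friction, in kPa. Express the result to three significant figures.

Δp ≈ 641 kPa

V = 4Q/(πD²) = 4·0.364/(π·0.348²) = 3.827 m/s
Re = VD/ν = 3.827·0.348/1.01×10^-6 = 1.32×10^6 → turbulent
ε/D = 0.10/348 = 2.87×10^-4
Haaland: f = 0.01534
h_f = f(L/D)V²/(2g) = 0.01534·(1990/0.348)·3.827²/(2·9.81) = 65.47 m
Δp = ρg·h_f = 998.6·9.81·65.47 = 641.3 kPa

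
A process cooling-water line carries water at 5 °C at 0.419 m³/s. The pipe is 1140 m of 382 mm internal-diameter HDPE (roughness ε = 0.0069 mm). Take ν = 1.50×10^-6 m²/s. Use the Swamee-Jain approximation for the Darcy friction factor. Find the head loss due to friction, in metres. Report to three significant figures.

V = 4Q/(πD²) = 4·0.419/(π·0.382²) = 3.656 m/s
Re = VD/ν = 3.656·0.382/1.50×10^-6 = 9.31×10^5 → turbulent
ε/D = 0.0069/382 = 1.81×10^-5
Swamee-Jain: f = 0.01216
h_f = f(L/D)V²/(2g) = 0.01216·(1140/0.382)·3.656²/(2·9.81) = 24.73 m

h_f ≈ 24.7 m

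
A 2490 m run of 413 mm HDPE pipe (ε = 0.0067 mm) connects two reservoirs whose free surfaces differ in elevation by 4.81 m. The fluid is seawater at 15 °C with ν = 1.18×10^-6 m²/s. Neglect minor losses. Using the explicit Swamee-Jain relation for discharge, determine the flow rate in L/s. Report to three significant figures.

Q ≈ 141 L/s

Swamee-Jain (Type II): Q = -0.965·√(gD⁵h_f/L)·ln[ε/(3.7D) + √(3.17ν²L/(gD³h_f))]
√(gD⁵h_f/L) = √(9.81·0.413⁵·4.81/2490) = 0.01509
ε/(3.7D) = 4.38×10^-6; √(3.17ν²L/(gD³h_f)) = 5.75×10^-5
Q = -0.965·0.01509·ln(6.189×10^-5) = 0.1411 m³/s
Check: V = 1.05 m/s, Re = 3.69×10^5, f = 0.01405, h_f = 4.79 m ≈ 4.81 m ✓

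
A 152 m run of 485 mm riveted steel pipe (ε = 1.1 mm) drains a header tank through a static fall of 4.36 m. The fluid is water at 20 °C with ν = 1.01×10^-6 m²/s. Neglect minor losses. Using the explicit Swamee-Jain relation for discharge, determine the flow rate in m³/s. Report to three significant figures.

Swamee-Jain (Type II): Q = -0.965·√(gD⁵h_f/L)·ln[ε/(3.7D) + √(3.17ν²L/(gD³h_f))]
√(gD⁵h_f/L) = √(9.81·0.485⁵·4.36/152) = 0.08690
ε/(3.7D) = 6.13×10^-4; √(3.17ν²L/(gD³h_f)) = 1.00×10^-5
Q = -0.965·0.08690·ln(6.230×10^-4) = 0.6189 m³/s
Check: V = 3.35 m/s, Re = 1.61×10^6, f = 0.02438, h_f = 4.37 m ≈ 4.36 m ✓

Q ≈ 0.619 m³/s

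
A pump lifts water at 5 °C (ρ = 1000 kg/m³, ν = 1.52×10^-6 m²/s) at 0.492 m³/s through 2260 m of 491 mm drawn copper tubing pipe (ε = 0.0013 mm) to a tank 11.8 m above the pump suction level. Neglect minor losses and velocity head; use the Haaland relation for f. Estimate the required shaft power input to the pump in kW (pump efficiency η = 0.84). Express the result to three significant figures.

V = 4Q/(πD²) = 2.598 m/s; Re = 8.39×10^5; ε/D = 2.65×10^-6; f = 0.01197
h_f = f(L/D)V²/2g = 18.97 m
Total head H = z + h_f = 11.8 + 18.97 = 30.77 m
P_hyd = ρgQH = 1000·9.81·0.492·30.77 = 148.5 kW
P_shaft = P_hyd/η = 148.5/0.84 = 176.8 kW

P_shaft ≈ 177 kW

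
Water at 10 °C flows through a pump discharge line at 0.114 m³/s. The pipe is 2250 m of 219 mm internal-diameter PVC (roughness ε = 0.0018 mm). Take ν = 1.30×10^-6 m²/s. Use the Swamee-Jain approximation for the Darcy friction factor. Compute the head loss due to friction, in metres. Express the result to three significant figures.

h_f ≈ 63.2 m

V = 4Q/(πD²) = 4·0.114/(π·0.219²) = 3.026 m/s
Re = VD/ν = 3.026·0.219/1.30×10^-6 = 5.10×10^5 → turbulent
ε/D = 0.0018/219 = 8.22×10^-6
Swamee-Jain: f = 0.01318
h_f = f(L/D)V²/(2g) = 0.01318·(2250/0.219)·3.026²/(2·9.81) = 63.21 m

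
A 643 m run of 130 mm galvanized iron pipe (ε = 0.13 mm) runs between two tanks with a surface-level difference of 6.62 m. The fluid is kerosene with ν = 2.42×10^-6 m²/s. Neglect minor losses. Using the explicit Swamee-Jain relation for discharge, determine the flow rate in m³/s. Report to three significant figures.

Q ≈ 0.0140 m³/s

Swamee-Jain (Type II): Q = -0.965·√(gD⁵h_f/L)·ln[ε/(3.7D) + √(3.17ν²L/(gD³h_f))]
√(gD⁵h_f/L) = √(9.81·0.130⁵·6.62/643) = 0.001936
ε/(3.7D) = 2.70×10^-4; √(3.17ν²L/(gD³h_f)) = 2.89×10^-4
Q = -0.965·0.001936·ln(5.595×10^-4) = 0.01399 m³/s
Check: V = 1.05 m/s, Re = 5.66×10^4, f = 0.02379, h_f = 6.67 m ≈ 6.62 m ✓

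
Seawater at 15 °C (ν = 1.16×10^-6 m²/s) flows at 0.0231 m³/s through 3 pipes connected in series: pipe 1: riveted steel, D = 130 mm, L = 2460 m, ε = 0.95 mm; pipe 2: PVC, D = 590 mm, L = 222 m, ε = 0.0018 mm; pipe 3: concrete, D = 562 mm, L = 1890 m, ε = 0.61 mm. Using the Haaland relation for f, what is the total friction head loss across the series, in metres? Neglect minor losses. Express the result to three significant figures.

Pipe 1: V = 1.740 m/s, Re = 1.95×10^5, ε/D = 0.00731, f = 0.03460, h_1 = f(L/D)V²/2g = 101.1 m
Pipe 2: V = 0.08449 m/s, Re = 4.30×10^4, ε/D = 3.05×10^-6, f = 0.02144, h_2 = f(L/D)V²/2g = 0.002936 m
Pipe 3: V = 0.09312 m/s, Re = 4.51×10^4, ε/D = 0.00109, f = 0.02430, h_3 = f(L/D)V²/2g = 0.03611 m
Series → Q common, losses add: H = Σh = 101.1 m

H ≈ 101 m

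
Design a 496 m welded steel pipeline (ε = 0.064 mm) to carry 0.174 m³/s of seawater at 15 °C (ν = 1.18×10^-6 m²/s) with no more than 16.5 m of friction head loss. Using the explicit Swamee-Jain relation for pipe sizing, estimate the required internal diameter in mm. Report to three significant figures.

Swamee-Jain (Type III): D = 0.66·[ε^1.25·(LQ²/(gh_f))^4.75 + ν·Q^9.4·(L/(gh_f))^5.2]^0.04
LQ²/(gh_f) = 0.09277; L/(gh_f) = 3.064
Term 1 = ε^1.25·(…)^4.75 = 7.13×10^-11; Term 2 = ν·Q^9.4·(…)^5.2 = 2.90×10^-11
D = 0.66·(7.13×10^-11 + 2.90×10^-11)^0.04 = 0.2628 m = 263 mm
Check: V = 3.21 m/s, Re = 7.14×10^5, f = 0.01551, h_f = 15.4 m ≈ 16.5 m ✓

D ≈ 263 mm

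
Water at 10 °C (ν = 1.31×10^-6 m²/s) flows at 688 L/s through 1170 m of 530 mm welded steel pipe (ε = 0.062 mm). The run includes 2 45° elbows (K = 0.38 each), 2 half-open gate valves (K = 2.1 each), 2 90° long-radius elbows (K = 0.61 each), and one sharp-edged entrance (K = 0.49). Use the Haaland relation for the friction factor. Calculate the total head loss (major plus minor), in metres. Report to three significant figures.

V = 4Q/(πD²) = 3.119 m/s; V²/2g = 0.4957 m
Re = 1.26×10^6, ε/D = 1.17×10^-4 → f = 0.01335 (Haaland)
Major: h_f = f(L/D)·V²/2g = 0.01335·2208·0.4957 = 14.61 m
Minor: ΣK = 6.67; h_m = ΣK·V²/2g = 3.306 m
Total H_L = 14.61 + 3.306 = 17.92 m

H_L ≈ 17.9 m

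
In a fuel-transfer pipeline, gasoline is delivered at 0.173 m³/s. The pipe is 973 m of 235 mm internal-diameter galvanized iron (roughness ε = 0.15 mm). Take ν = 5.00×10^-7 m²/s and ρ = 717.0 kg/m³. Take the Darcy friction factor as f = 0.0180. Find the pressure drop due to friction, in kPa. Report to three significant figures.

V = 4Q/(πD²) = 4·0.173/(π·0.235²) = 3.989 m/s
h_f = f(L/D)V²/(2g) = 0.01800·(973/0.235)·3.989²/(2·9.81) = 60.43 m
Δp = ρg·h_f = 717.0·9.81·60.43 = 425.1 kPa

Δp ≈ 425 kPa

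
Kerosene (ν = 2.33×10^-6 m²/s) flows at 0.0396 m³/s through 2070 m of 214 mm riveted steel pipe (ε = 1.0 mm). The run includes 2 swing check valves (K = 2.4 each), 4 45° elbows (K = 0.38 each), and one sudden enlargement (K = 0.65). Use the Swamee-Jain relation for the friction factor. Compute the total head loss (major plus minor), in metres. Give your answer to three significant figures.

H_L ≈ 18.9 m

V = 4Q/(πD²) = 1.101 m/s; V²/2g = 0.06178 m
Re = 1.01×10^5, ε/D = 0.00467 → f = 0.03098 (Swamee-Jain)
Major: h_f = f(L/D)·V²/2g = 0.03098·9673·0.06178 = 18.51 m
Minor: ΣK = 6.97; h_m = ΣK·V²/2g = 0.4306 m
Total H_L = 18.51 + 0.4306 = 18.94 m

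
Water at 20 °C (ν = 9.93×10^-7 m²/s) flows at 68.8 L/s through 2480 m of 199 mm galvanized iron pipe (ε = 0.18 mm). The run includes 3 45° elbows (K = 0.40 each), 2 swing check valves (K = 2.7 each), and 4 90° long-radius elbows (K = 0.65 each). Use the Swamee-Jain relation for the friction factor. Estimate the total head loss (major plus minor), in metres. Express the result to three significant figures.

V = 4Q/(πD²) = 2.212 m/s; V²/2g = 0.2494 m
Re = 4.43×10^5, ε/D = 9.05×10^-4 → f = 0.02001 (Swamee-Jain)
Major: h_f = f(L/D)·V²/2g = 0.02001·12462·0.2494 = 62.19 m
Minor: ΣK = 9.20; h_m = ΣK·V²/2g = 2.294 m
Total H_L = 62.19 + 2.294 = 64.49 m

H_L ≈ 64.5 m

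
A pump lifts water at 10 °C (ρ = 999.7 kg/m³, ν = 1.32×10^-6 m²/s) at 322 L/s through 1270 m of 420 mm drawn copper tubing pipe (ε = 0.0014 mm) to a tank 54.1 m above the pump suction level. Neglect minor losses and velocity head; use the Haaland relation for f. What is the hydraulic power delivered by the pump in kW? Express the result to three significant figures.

V = 4Q/(πD²) = 2.324 m/s; Re = 7.40×10^5; ε/D = 3.33×10^-6; f = 0.01224
h_f = f(L/D)V²/2g = 10.19 m
Total head H = z + h_f = 54.1 + 10.19 = 64.29 m
P_hyd = ρgQH = 999.7·9.81·0.322·64.29 = 203.0 kW

P_hyd ≈ 203 kW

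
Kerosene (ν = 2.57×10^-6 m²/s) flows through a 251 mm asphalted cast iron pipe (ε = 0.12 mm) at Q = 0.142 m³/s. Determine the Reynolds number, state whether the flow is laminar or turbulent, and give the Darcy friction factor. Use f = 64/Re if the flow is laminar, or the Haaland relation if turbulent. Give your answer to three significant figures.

V = 4Q/(πD²) = 2.870 m/s
Re = VD/ν = 2.870·0.251/2.57×10^-6 = 2.80×10^5
Re > 4000 → turbulent; ε/D = 4.78×10^-4
Haaland: f = 0.01803

Re ≈ 2.80×10^5; turbulent; f ≈ 0.0180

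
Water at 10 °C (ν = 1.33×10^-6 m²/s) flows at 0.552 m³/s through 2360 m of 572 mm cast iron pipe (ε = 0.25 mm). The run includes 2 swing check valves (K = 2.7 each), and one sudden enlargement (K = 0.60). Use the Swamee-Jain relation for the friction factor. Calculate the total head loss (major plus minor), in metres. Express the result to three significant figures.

H_L ≈ 17.8 m

V = 4Q/(πD²) = 2.148 m/s; V²/2g = 0.2352 m
Re = 9.24×10^5, ε/D = 4.37×10^-4 → f = 0.01690 (Swamee-Jain)
Major: h_f = f(L/D)·V²/2g = 0.01690·4126·0.2352 = 16.40 m
Minor: ΣK = 6.00; h_m = ΣK·V²/2g = 1.411 m
Total H_L = 16.40 + 1.411 = 17.81 m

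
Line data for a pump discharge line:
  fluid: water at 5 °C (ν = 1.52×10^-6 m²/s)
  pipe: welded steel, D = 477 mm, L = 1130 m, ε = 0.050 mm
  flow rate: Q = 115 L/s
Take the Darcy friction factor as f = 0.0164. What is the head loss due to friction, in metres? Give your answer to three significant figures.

h_f ≈ 0.820 m

V = 4Q/(πD²) = 4·0.115/(π·0.477²) = 0.6435 m/s
h_f = f(L/D)V²/(2g) = 0.01640·(1130/0.477)·0.6435²/(2·9.81) = 0.8201 m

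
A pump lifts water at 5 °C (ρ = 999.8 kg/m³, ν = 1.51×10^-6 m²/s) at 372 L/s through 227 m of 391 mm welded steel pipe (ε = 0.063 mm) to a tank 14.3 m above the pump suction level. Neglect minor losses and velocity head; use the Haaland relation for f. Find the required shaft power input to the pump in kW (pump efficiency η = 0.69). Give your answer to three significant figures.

P_shaft ≈ 97.2 kW

V = 4Q/(πD²) = 3.098 m/s; Re = 8.02×10^5; ε/D = 1.61×10^-4; f = 0.01435
h_f = f(L/D)V²/2g = 4.076 m
Total head H = z + h_f = 14.3 + 4.076 = 18.38 m
P_hyd = ρgQH = 999.8·9.81·0.372·18.38 = 67.05 kW
P_shaft = P_hyd/η = 67.05/0.69 = 97.17 kW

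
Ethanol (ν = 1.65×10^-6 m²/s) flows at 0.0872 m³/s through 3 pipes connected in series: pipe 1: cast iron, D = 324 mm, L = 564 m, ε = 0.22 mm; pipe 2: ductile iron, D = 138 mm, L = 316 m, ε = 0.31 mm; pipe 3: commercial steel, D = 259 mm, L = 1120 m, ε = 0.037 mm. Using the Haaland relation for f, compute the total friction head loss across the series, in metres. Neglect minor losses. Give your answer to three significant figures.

H ≈ 109 m

Pipe 1: V = 1.058 m/s, Re = 2.08×10^5, ε/D = 6.79×10^-4, f = 0.01947, h_1 = f(L/D)V²/2g = 1.933 m
Pipe 2: V = 5.830 m/s, Re = 4.88×10^5, ε/D = 0.00225, f = 0.02451, h_2 = f(L/D)V²/2g = 97.24 m
Pipe 3: V = 1.655 m/s, Re = 2.60×10^5, ε/D = 1.43×10^-4, f = 0.01589, h_3 = f(L/D)V²/2g = 9.595 m
Series → Q common, losses add: H = Σh = 108.8 m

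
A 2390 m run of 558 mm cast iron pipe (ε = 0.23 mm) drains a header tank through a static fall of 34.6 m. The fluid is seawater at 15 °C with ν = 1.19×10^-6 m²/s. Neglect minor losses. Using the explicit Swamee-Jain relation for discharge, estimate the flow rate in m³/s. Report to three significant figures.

Swamee-Jain (Type II): Q = -0.965·√(gD⁵h_f/L)·ln[ε/(3.7D) + √(3.17ν²L/(gD³h_f))]
√(gD⁵h_f/L) = √(9.81·0.558⁵·34.6/2390) = 0.08765
ε/(3.7D) = 1.11×10^-4; √(3.17ν²L/(gD³h_f)) = 1.35×10^-5
Q = -0.965·0.08765·ln(1.249×10^-4) = 0.7602 m³/s
Check: V = 3.11 m/s, Re = 1.46×10^6, f = 0.01649, h_f = 34.8 m ≈ 34.6 m ✓

Q ≈ 0.760 m³/s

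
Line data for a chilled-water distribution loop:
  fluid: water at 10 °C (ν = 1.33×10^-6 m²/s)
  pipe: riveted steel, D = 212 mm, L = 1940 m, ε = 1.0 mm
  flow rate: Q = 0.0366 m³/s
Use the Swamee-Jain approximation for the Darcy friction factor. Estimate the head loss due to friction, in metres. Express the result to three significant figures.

h_f ≈ 15.4 m

V = 4Q/(πD²) = 4·0.0366/(π·0.212²) = 1.037 m/s
Re = VD/ν = 1.037·0.212/1.33×10^-6 = 1.65×10^5 → turbulent
ε/D = 1.0/212 = 0.00472
Swamee-Jain: f = 0.03063
h_f = f(L/D)V²/(2g) = 0.03063·(1940/0.212)·1.037²/(2·9.81) = 15.36 m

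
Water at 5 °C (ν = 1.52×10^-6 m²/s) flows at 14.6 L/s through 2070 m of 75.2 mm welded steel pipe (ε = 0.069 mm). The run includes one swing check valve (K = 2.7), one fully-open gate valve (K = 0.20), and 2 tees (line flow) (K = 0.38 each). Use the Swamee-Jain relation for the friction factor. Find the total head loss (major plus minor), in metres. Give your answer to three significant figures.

H_L ≈ 323 m

V = 4Q/(πD²) = 3.287 m/s; V²/2g = 0.5508 m
Re = 1.63×10^5, ε/D = 9.18×10^-4 → f = 0.02116 (Swamee-Jain)
Major: h_f = f(L/D)·V²/2g = 0.02116·27527·0.5508 = 320.7 m
Minor: ΣK = 3.66; h_m = ΣK·V²/2g = 2.016 m
Total H_L = 320.7 + 2.016 = 322.8 m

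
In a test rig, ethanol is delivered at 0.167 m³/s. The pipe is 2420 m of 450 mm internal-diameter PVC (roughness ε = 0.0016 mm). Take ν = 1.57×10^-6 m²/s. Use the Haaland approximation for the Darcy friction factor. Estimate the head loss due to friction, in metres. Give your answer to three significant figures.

h_f ≈ 4.34 m

V = 4Q/(πD²) = 4·0.167/(π·0.450²) = 1.050 m/s
Re = VD/ν = 1.050·0.450/1.57×10^-6 = 3.01×10^5 → turbulent
ε/D = 0.0016/450 = 3.56×10^-6
Haaland: f = 0.01436
h_f = f(L/D)V²/(2g) = 0.01436·(2420/0.450)·1.050²/(2·9.81) = 4.340 m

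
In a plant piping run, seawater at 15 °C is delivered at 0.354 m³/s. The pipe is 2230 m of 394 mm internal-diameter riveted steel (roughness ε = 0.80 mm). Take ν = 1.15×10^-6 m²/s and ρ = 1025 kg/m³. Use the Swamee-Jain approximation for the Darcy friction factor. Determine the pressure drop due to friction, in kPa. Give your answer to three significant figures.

Δp ≈ 581 kPa

V = 4Q/(πD²) = 4·0.354/(π·0.394²) = 2.903 m/s
Re = VD/ν = 2.903·0.394/1.15×10^-6 = 9.95×10^5 → turbulent
ε/D = 0.80/394 = 0.00203
Swamee-Jain: f = 0.02377
h_f = f(L/D)V²/(2g) = 0.02377·(2230/0.394)·2.903²/(2·9.81) = 57.82 m
Δp = ρg·h_f = 1025·9.81·57.82 = 581.4 kPa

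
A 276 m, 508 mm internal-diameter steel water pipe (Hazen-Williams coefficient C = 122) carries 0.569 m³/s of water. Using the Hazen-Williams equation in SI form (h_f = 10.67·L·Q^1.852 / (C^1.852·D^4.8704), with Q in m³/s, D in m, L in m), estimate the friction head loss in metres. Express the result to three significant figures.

h_f = 10.67·276·0.569^1.852 / (122^1.852·0.508^4.8704) = 3.839 m

h_f ≈ 3.84 m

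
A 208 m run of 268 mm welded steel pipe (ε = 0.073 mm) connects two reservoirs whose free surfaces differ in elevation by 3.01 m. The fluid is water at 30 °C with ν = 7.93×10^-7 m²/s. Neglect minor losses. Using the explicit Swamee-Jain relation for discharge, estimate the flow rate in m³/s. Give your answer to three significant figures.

Q ≈ 0.124 m³/s

Swamee-Jain (Type II): Q = -0.965·√(gD⁵h_f/L)·ln[ε/(3.7D) + √(3.17ν²L/(gD³h_f))]
√(gD⁵h_f/L) = √(9.81·0.268⁵·3.01/208) = 0.01401
ε/(3.7D) = 7.36×10^-5; √(3.17ν²L/(gD³h_f)) = 2.70×10^-5
Q = -0.965·0.01401·ln(1.006×10^-4) = 0.1244 m³/s
Check: V = 2.21 m/s, Re = 7.45×10^5, f = 0.01574, h_f = 3.03 m ≈ 3.01 m ✓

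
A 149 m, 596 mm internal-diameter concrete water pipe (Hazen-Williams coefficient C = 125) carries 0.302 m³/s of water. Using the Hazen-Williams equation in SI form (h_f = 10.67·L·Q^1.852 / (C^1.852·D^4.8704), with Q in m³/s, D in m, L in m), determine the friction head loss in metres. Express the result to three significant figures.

h_f ≈ 0.282 m

h_f = 10.67·149·0.302^1.852 / (125^1.852·0.596^4.8704) = 0.2815 m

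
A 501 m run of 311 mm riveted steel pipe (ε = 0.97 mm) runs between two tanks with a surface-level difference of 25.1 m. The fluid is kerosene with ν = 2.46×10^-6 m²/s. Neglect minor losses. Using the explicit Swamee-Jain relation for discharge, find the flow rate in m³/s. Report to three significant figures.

Swamee-Jain (Type II): Q = -0.965·√(gD⁵h_f/L)·ln[ε/(3.7D) + √(3.17ν²L/(gD³h_f))]
√(gD⁵h_f/L) = √(9.81·0.311⁵·25.1/501) = 0.03781
ε/(3.7D) = 8.43×10^-4; √(3.17ν²L/(gD³h_f)) = 3.60×10^-5
Q = -0.965·0.03781·ln(8.790×10^-4) = 0.2568 m³/s
Check: V = 3.38 m/s, Re = 4.27×10^5, f = 0.02688, h_f = 25.2 m ≈ 25.1 m ✓

Q ≈ 0.257 m³/s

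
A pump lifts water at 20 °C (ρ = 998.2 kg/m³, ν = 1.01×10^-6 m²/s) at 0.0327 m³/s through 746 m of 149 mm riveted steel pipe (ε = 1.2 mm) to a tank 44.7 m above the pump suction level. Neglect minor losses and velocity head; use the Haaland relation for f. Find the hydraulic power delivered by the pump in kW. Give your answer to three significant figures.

P_hyd ≈ 24.5 kW

V = 4Q/(πD²) = 1.875 m/s; Re = 2.77×10^5; ε/D = 0.00805; f = 0.03558
h_f = f(L/D)V²/2g = 31.93 m
Total head H = z + h_f = 44.7 + 31.93 = 76.63 m
P_hyd = ρgQH = 998.2·9.81·0.0327·76.63 = 24.54 kW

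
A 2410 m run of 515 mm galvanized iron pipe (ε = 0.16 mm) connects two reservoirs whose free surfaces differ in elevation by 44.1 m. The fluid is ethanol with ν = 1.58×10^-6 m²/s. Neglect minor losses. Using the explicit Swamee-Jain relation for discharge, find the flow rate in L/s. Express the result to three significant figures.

Swamee-Jain (Type II): Q = -0.965·√(gD⁵h_f/L)·ln[ε/(3.7D) + √(3.17ν²L/(gD³h_f))]
√(gD⁵h_f/L) = √(9.81·0.515⁵·44.1/2410) = 0.08064
ε/(3.7D) = 8.40×10^-5; √(3.17ν²L/(gD³h_f)) = 1.80×10^-5
Q = -0.965·0.08064·ln(1.019×10^-4) = 0.7153 m³/s
Check: V = 3.43 m/s, Re = 1.12×10^6, f = 0.01578, h_f = 44.4 m ≈ 44.1 m ✓

Q ≈ 715 L/s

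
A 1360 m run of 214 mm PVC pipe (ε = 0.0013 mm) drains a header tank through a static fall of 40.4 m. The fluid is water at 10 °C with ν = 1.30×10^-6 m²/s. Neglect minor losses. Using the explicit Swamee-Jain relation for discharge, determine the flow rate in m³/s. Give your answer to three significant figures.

Swamee-Jain (Type II): Q = -0.965·√(gD⁵h_f/L)·ln[ε/(3.7D) + √(3.17ν²L/(gD³h_f))]
√(gD⁵h_f/L) = √(9.81·0.214⁵·40.4/1360) = 0.01144
ε/(3.7D) = 1.64×10^-6; √(3.17ν²L/(gD³h_f)) = 4.33×10^-5
Q = -0.965·0.01144·ln(4.495×10^-5) = 0.1105 m³/s
Check: V = 3.07 m/s, Re = 5.06×10^5, f = 0.01316, h_f = 40.2 m ≈ 40.4 m ✓

Q ≈ 0.110 m³/s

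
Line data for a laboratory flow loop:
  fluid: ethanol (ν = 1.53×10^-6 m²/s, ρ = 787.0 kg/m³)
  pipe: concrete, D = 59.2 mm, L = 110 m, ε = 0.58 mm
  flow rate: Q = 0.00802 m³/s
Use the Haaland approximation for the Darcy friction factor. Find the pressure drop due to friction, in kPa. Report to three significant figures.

Δp ≈ 237 kPa

V = 4Q/(πD²) = 4·0.00802/(π·0.0592²) = 2.914 m/s
Re = VD/ν = 2.914·0.0592/1.53×10^-6 = 1.13×10^5 → turbulent
ε/D = 0.58/59.2 = 0.00980
Haaland: f = 0.03822
h_f = f(L/D)V²/(2g) = 0.03822·(110/0.0592)·2.914²/(2·9.81) = 30.73 m
Δp = ρg·h_f = 787.0·9.81·30.73 = 237.2 kPa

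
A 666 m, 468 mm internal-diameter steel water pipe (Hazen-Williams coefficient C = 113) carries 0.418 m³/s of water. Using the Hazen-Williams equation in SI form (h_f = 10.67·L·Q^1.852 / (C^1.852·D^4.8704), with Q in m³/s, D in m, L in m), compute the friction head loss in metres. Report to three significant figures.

h_f ≈ 8.99 m

h_f = 10.67·666·0.418^1.852 / (113^1.852·0.468^4.8704) = 8.991 m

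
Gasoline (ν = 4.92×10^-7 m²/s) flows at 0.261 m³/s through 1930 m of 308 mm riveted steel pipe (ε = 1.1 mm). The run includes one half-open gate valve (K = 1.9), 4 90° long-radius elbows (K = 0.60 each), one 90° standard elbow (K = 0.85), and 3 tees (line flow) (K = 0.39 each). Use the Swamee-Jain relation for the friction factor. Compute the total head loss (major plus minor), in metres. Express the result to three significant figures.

V = 4Q/(πD²) = 3.503 m/s; V²/2g = 0.6255 m
Re = 2.19×10^6, ε/D = 0.00357 → f = 0.02759 (Swamee-Jain)
Major: h_f = f(L/D)·V²/2g = 0.02759·6266·0.6255 = 108.1 m
Minor: ΣK = 6.32; h_m = ΣK·V²/2g = 3.953 m
Total H_L = 108.1 + 3.953 = 112.1 m

H_L ≈ 112 m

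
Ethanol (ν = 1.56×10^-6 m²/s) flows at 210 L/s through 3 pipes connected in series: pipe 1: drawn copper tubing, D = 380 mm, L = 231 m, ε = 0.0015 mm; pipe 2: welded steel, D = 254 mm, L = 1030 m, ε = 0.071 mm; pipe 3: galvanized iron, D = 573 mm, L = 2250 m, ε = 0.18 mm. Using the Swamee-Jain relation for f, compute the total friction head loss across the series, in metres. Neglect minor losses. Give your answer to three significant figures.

H ≈ 60.1 m

Pipe 1: V = 1.852 m/s, Re = 4.51×10^5, ε/D = 3.95×10^-6, f = 0.01340, h_1 = f(L/D)V²/2g = 1.423 m
Pipe 2: V = 4.144 m/s, Re = 6.75×10^5, ε/D = 2.80×10^-4, f = 0.01589, h_2 = f(L/D)V²/2g = 56.42 m
Pipe 3: V = 0.8144 m/s, Re = 2.99×10^5, ε/D = 3.14×10^-4, f = 0.01716, h_3 = f(L/D)V²/2g = 2.278 m
Series → Q common, losses add: H = Σh = 60.12 m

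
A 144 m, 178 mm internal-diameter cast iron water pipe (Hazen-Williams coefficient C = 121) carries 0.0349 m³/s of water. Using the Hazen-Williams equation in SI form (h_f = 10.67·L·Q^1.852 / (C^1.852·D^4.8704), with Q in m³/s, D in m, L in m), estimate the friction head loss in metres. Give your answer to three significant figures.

h_f ≈ 1.91 m

h_f = 10.67·144·0.0349^1.852 / (121^1.852·0.178^4.8704) = 1.911 m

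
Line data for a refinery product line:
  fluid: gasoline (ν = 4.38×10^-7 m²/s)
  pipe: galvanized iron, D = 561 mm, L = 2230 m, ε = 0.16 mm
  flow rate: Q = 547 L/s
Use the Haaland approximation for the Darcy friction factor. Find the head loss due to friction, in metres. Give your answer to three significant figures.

V = 4Q/(πD²) = 4·0.547/(π·0.561²) = 2.213 m/s
Re = VD/ν = 2.213·0.561/4.38×10^-7 = 2.83×10^6 → turbulent
ε/D = 0.16/561 = 2.85×10^-4
Haaland: f = 0.01505
h_f = f(L/D)V²/(2g) = 0.01505·(2230/0.561)·2.213²/(2·9.81) = 14.93 m

h_f ≈ 14.9 m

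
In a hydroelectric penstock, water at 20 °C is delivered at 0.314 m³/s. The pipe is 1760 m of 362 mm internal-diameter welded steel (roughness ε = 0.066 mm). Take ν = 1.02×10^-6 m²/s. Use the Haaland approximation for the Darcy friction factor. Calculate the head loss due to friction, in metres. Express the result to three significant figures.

V = 4Q/(πD²) = 4·0.314/(π·0.362²) = 3.051 m/s
Re = VD/ν = 3.051·0.362/1.02×10^-6 = 1.08×10^6 → turbulent
ε/D = 0.066/362 = 1.82×10^-4
Haaland: f = 0.01434
h_f = f(L/D)V²/(2g) = 0.01434·(1760/0.362)·3.051²/(2·9.81) = 33.07 m

h_f ≈ 33.1 m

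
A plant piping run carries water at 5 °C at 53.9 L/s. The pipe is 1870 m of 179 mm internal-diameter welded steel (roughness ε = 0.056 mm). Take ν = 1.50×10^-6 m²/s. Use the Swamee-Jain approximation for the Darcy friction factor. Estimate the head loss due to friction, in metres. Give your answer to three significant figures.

V = 4Q/(πD²) = 4·0.0539/(π·0.179²) = 2.142 m/s
Re = VD/ν = 2.142·0.179/1.50×10^-6 = 2.56×10^5 → turbulent
ε/D = 0.056/179 = 3.13×10^-4
Swamee-Jain: f = 0.01741
h_f = f(L/D)V²/(2g) = 0.01741·(1870/0.179)·2.142²/(2·9.81) = 42.54 m

h_f ≈ 42.5 m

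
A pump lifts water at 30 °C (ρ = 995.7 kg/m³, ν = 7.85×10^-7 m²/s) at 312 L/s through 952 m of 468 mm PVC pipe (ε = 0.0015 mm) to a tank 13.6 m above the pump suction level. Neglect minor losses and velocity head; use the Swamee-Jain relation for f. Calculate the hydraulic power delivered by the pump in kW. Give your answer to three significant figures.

V = 4Q/(πD²) = 1.814 m/s; Re = 1.08×10^6; ε/D = 3.21×10^-6; f = 0.01154
h_f = f(L/D)V²/2g = 3.936 m
Total head H = z + h_f = 13.6 + 3.936 = 17.54 m
P_hyd = ρgQH = 995.7·9.81·0.312·17.54 = 53.44 kW

P_hyd ≈ 53.4 kW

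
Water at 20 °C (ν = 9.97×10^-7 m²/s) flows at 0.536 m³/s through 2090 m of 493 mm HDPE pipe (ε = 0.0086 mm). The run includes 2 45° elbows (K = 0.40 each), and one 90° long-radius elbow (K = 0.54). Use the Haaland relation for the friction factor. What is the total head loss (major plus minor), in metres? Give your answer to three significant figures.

H_L ≈ 19.9 m

V = 4Q/(πD²) = 2.808 m/s; V²/2g = 0.4018 m
Re = 1.39×10^6, ε/D = 1.74×10^-5 → f = 0.01138 (Haaland)
Major: h_f = f(L/D)·V²/2g = 0.01138·4239·0.4018 = 19.38 m
Minor: ΣK = 1.34; h_m = ΣK·V²/2g = 0.5385 m
Total H_L = 19.38 + 0.5385 = 19.92 m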